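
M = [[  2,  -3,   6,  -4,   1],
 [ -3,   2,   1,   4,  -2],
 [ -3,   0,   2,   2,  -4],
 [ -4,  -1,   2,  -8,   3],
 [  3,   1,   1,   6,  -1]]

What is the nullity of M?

Row reduce to echelon form.
R2 ← R2 + (3/2)·R1: [0, -5/2, 10, -2, -1/2]
R3 ← R3 + (3/2)·R1: [0, -9/2, 11, -4, -5/2]
R4 ← R4 + (2)·R1: [0, -7, 14, -16, 5]
R5 ← R5 − (3/2)·R1: [0, 11/2, -8, 12, -5/2]
R3 ← R3 − (9/5)·R2: [0, 0, -7, -2/5, -8/5]
R4 ← R4 − (14/5)·R2: [0, 0, -14, -52/5, 32/5]
R5 ← R5 + (11/5)·R2: [0, 0, 14, 38/5, -18/5]
R4 ← R4 − (2)·R3: [0, 0, 0, -48/5, 48/5]
R5 ← R5 + (2)·R3: [0, 0, 0, 34/5, -34/5]
R5 ← R5 + (17/24)·R4: [0, 0, 0, 0, 0]
4 nonzero rows, so rank(M) = 4.
M has 5 columns; by rank–nullity, nullity = 5 − 4 = 1.

1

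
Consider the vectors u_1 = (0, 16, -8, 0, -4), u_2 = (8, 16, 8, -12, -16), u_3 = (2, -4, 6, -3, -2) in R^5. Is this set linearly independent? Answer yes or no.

Form the matrix with these vectors as rows and row reduce.
Swap R1 ↔ R2
R3 ← R3 − (1/4)·R1: [0, -8, 4, 0, 2]
R3 ← R3 + (1/2)·R2: [0, 0, 0, 0, 0]
2 nonzero rows, so the 3 vectors span a space of dimension 2.
Since 2 < 3, the vectors are linearly dependent.

no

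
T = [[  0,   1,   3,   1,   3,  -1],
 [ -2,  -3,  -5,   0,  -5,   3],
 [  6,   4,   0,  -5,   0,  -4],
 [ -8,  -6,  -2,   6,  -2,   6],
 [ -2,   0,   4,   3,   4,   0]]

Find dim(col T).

Row reduce to echelon form.
Swap R1 ↔ R2
R3 ← R3 + (3)·R1: [0, -5, -15, -5, -15, 5]
R4 ← R4 − (4)·R1: [0, 6, 18, 6, 18, -6]
R5 ← R5 − R1: [0, 3, 9, 3, 9, -3]
R3 ← R3 + (5)·R2: [0, 0, 0, 0, 0, 0]
R4 ← R4 − (6)·R2: [0, 0, 0, 0, 0, 0]
R5 ← R5 − (3)·R2: [0, 0, 0, 0, 0, 0]
Echelon form has 2 nonzero rows, so rank(T) = 2.
The column space has dimension equal to the rank: 2.

2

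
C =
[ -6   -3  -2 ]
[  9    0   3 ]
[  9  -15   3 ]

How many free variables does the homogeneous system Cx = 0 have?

Row reduce to echelon form.
R2 ← R2 + (3/2)·R1: [0, -9/2, 0]
R3 ← R3 + (3/2)·R1: [0, -39/2, 0]
R3 ← R3 − (13/3)·R2: [0, 0, 0]
2 nonzero rows, so rank(C) = 2.
C has 3 columns; by rank–nullity, nullity = 3 − 2 = 1.

1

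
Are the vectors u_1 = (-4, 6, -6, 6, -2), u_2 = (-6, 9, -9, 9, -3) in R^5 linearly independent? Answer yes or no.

no

Form the matrix with these vectors as rows and row reduce.
R2 ← R2 − (3/2)·R1: [0, 0, 0, 0, 0]
1 nonzero row, so the 2 vectors span a space of dimension 1.
Since 1 < 2, the vectors are linearly dependent.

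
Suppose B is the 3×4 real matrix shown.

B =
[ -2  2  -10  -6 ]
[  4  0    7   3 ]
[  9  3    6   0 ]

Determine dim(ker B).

2

Row reduce to echelon form.
R2 ← R2 + (2)·R1: [0, 4, -13, -9]
R3 ← R3 + (9/2)·R1: [0, 12, -39, -27]
R3 ← R3 − (3)·R2: [0, 0, 0, 0]
2 nonzero rows, so rank(B) = 2.
B has 4 columns; by rank–nullity, nullity = 4 − 2 = 2.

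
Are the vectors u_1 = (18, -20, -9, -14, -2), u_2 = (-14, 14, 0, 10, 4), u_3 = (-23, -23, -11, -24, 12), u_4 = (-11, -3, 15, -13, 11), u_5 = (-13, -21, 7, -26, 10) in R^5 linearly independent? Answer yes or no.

Form the matrix with these vectors as rows and row reduce.
R2 ← R2 + (7/9)·R1: [0, -14/9, -7, -8/9, 22/9]
R3 ← R3 + (23/18)·R1: [0, -437/9, -45/2, -377/9, 85/9]
R4 ← R4 + (11/18)·R1: [0, -137/9, 19/2, -194/9, 88/9]
R5 ← R5 + (13/18)·R1: [0, -319/9, 1/2, -325/9, 77/9]
R3 ← R3 − (437/14)·R2: [0, 0, 196, -99/7, -468/7]
R4 ← R4 − (137/14)·R2: [0, 0, 78, -90/7, -99/7]
R5 ← R5 − (319/14)·R2: [0, 0, 160, -111/7, -330/7]
R4 ← R4 − (39/98)·R3: [0, 0, 0, -4959/686, 4275/343]
R5 ← R5 − (40/49)·R3: [0, 0, 0, -1479/343, 2550/343]
R5 ← R5 − (34/57)·R4: [0, 0, 0, 0, 0]
4 nonzero rows, so the 5 vectors span a space of dimension 4.
Since 4 < 5, the vectors are linearly dependent.

no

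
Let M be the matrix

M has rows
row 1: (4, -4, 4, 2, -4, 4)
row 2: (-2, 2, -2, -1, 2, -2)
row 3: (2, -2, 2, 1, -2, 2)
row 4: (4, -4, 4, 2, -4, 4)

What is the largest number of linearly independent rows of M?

1

Row reduce to echelon form.
R2 ← R2 + (1/2)·R1: [0, 0, 0, 0, 0, 0]
R3 ← R3 − (1/2)·R1: [0, 0, 0, 0, 0, 0]
R4 ← R4 − R1: [0, 0, 0, 0, 0, 0]
Echelon form has 1 nonzero row, so rank(M) = 1.
The rank gives the maximum number of linearly independent rows: 1.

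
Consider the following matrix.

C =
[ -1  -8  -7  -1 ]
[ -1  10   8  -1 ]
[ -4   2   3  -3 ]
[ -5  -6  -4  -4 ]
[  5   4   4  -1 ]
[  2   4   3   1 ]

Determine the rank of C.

4

Row reduce to echelon form.
R2 ← R2 − R1: [0, 18, 15, 0]
R3 ← R3 − (4)·R1: [0, 34, 31, 1]
R4 ← R4 − (5)·R1: [0, 34, 31, 1]
R5 ← R5 + (5)·R1: [0, -36, -31, -6]
R6 ← R6 + (2)·R1: [0, -12, -11, -1]
R3 ← R3 − (17/9)·R2: [0, 0, 8/3, 1]
R4 ← R4 − (17/9)·R2: [0, 0, 8/3, 1]
R5 ← R5 + (2)·R2: [0, 0, -1, -6]
R6 ← R6 + (2/3)·R2: [0, 0, -1, -1]
R4 ← R4 − R3: [0, 0, 0, 0]
R5 ← R5 + (3/8)·R3: [0, 0, 0, -45/8]
R6 ← R6 + (3/8)·R3: [0, 0, 0, -5/8]
Swap R4 ↔ R5
R6 ← R6 − (1/9)·R4: [0, 0, 0, 0]
Echelon form has 4 nonzero rows, so rank(C) = 4.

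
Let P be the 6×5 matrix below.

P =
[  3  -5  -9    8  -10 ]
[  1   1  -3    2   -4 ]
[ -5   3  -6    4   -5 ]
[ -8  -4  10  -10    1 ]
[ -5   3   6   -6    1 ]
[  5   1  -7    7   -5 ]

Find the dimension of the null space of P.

Row reduce to echelon form.
R2 ← R2 − (1/3)·R1: [0, 8/3, 0, -2/3, -2/3]
R3 ← R3 + (5/3)·R1: [0, -16/3, -21, 52/3, -65/3]
R4 ← R4 + (8/3)·R1: [0, -52/3, -14, 34/3, -77/3]
R5 ← R5 + (5/3)·R1: [0, -16/3, -9, 22/3, -47/3]
R6 ← R6 − (5/3)·R1: [0, 28/3, 8, -19/3, 35/3]
R3 ← R3 + (2)·R2: [0, 0, -21, 16, -23]
R4 ← R4 + (13/2)·R2: [0, 0, -14, 7, -30]
R5 ← R5 + (2)·R2: [0, 0, -9, 6, -17]
R6 ← R6 − (7/2)·R2: [0, 0, 8, -4, 14]
R4 ← R4 − (2/3)·R3: [0, 0, 0, -11/3, -44/3]
R5 ← R5 − (3/7)·R3: [0, 0, 0, -6/7, -50/7]
R6 ← R6 + (8/21)·R3: [0, 0, 0, 44/21, 110/21]
R5 ← R5 − (18/77)·R4: [0, 0, 0, 0, -26/7]
R6 ← R6 + (4/7)·R4: [0, 0, 0, 0, -22/7]
R6 ← R6 − (11/13)·R5: [0, 0, 0, 0, 0]
5 nonzero rows, so rank(P) = 5.
P has 5 columns; by rank–nullity, nullity = 5 − 5 = 0.

0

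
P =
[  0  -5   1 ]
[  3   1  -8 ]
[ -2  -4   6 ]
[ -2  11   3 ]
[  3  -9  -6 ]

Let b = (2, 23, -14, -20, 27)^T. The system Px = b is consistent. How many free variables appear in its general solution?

1

Row reduce the augmented matrix [P | b].
Swap R1 ↔ R2
R3 ← R3 + (2/3)·R1: [0, -10/3, 2/3, 4/3]
R4 ← R4 + (2/3)·R1: [0, 35/3, -7/3, -14/3]
R5 ← R5 − R1: [0, -10, 2, 4]
R3 ← R3 − (2/3)·R2: [0, 0, 0, 0]
R4 ← R4 + (7/3)·R2: [0, 0, 0, 0]
R5 ← R5 − (2)·R2: [0, 0, 0, 0]
The echelon form has 2 nonzero rows, and every pivot lies in the first 3 columns, so rank(P) = rank([P|b]) = 2.
The system is consistent.
Free variables = (unknowns) − (rank) = 3 − 2 = 1.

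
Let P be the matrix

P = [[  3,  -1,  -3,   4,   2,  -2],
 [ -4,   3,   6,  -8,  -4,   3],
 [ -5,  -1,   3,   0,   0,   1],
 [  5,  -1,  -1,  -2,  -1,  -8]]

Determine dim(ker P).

Row reduce to echelon form.
R2 ← R2 + (4/3)·R1: [0, 5/3, 2, -8/3, -4/3, 1/3]
R3 ← R3 + (5/3)·R1: [0, -8/3, -2, 20/3, 10/3, -7/3]
R4 ← R4 − (5/3)·R1: [0, 2/3, 4, -26/3, -13/3, -14/3]
R3 ← R3 + (8/5)·R2: [0, 0, 6/5, 12/5, 6/5, -9/5]
R4 ← R4 − (2/5)·R2: [0, 0, 16/5, -38/5, -19/5, -24/5]
R4 ← R4 − (8/3)·R3: [0, 0, 0, -14, -7, 0]
4 nonzero rows, so rank(P) = 4.
P has 6 columns; by rank–nullity, nullity = 6 − 4 = 2.

2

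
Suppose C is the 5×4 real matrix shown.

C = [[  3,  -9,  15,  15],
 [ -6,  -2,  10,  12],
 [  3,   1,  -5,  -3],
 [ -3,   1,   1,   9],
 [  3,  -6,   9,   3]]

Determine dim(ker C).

1

Row reduce to echelon form.
R2 ← R2 + (2)·R1: [0, -20, 40, 42]
R3 ← R3 − R1: [0, 10, -20, -18]
R4 ← R4 + R1: [0, -8, 16, 24]
R5 ← R5 − R1: [0, 3, -6, -12]
R3 ← R3 + (1/2)·R2: [0, 0, 0, 3]
R4 ← R4 − (2/5)·R2: [0, 0, 0, 36/5]
R5 ← R5 + (3/20)·R2: [0, 0, 0, -57/10]
R4 ← R4 − (12/5)·R3: [0, 0, 0, 0]
R5 ← R5 + (19/10)·R3: [0, 0, 0, 0]
3 nonzero rows, so rank(C) = 3.
C has 4 columns; by rank–nullity, nullity = 4 − 3 = 1.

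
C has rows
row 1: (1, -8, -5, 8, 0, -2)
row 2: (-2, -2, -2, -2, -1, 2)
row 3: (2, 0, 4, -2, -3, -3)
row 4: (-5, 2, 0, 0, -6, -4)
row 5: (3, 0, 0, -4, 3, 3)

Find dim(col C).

5

Row reduce to echelon form.
R2 ← R2 + (2)·R1: [0, -18, -12, 14, -1, -2]
R3 ← R3 − (2)·R1: [0, 16, 14, -18, -3, 1]
R4 ← R4 + (5)·R1: [0, -38, -25, 40, -6, -14]
R5 ← R5 − (3)·R1: [0, 24, 15, -28, 3, 9]
R3 ← R3 + (8/9)·R2: [0, 0, 10/3, -50/9, -35/9, -7/9]
R4 ← R4 − (19/9)·R2: [0, 0, 1/3, 94/9, -35/9, -88/9]
R5 ← R5 + (4/3)·R2: [0, 0, -1, -28/3, 5/3, 19/3]
R4 ← R4 − (1/10)·R3: [0, 0, 0, 11, -7/2, -97/10]
R5 ← R5 + (3/10)·R3: [0, 0, 0, -11, 1/2, 61/10]
R5 ← R5 + R4: [0, 0, 0, 0, -3, -18/5]
Echelon form has 5 nonzero rows, so rank(C) = 5.
The column space has dimension equal to the rank: 5.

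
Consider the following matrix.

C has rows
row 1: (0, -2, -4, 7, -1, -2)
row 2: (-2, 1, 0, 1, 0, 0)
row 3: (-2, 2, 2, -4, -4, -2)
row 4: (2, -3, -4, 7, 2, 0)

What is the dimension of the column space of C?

Row reduce to echelon form.
Swap R1 ↔ R2
R3 ← R3 − R1: [0, 1, 2, -5, -4, -2]
R4 ← R4 + R1: [0, -2, -4, 8, 2, 0]
R3 ← R3 + (1/2)·R2: [0, 0, 0, -3/2, -9/2, -3]
R4 ← R4 − R2: [0, 0, 0, 1, 3, 2]
R4 ← R4 + (2/3)·R3: [0, 0, 0, 0, 0, 0]
Echelon form has 3 nonzero rows, so rank(C) = 3.
The column space has dimension equal to the rank: 3.

3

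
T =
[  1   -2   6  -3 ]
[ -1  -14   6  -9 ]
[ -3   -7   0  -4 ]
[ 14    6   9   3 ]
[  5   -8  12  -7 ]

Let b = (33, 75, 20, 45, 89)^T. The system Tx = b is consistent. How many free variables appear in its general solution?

Row reduce the augmented matrix [T | b].
R2 ← R2 + R1: [0, -16, 12, -12, 108]
R3 ← R3 + (3)·R1: [0, -13, 18, -13, 119]
R4 ← R4 − (14)·R1: [0, 34, -75, 45, -417]
R5 ← R5 − (5)·R1: [0, 2, -18, 8, -76]
R3 ← R3 − (13/16)·R2: [0, 0, 33/4, -13/4, 125/4]
R4 ← R4 + (17/8)·R2: [0, 0, -99/2, 39/2, -375/2]
R5 ← R5 + (1/8)·R2: [0, 0, -33/2, 13/2, -125/2]
R4 ← R4 + (6)·R3: [0, 0, 0, 0, 0]
R5 ← R5 + (2)·R3: [0, 0, 0, 0, 0]
The echelon form has 3 nonzero rows, and every pivot lies in the first 4 columns, so rank(T) = rank([T|b]) = 3.
The system is consistent.
Free variables = (unknowns) − (rank) = 4 − 3 = 1.

1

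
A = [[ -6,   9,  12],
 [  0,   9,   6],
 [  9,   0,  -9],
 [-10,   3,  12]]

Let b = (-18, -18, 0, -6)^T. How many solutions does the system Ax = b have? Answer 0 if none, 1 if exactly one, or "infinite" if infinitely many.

infinite

Row reduce the augmented matrix [A | b].
R3 ← R3 + (3/2)·R1: [0, 27/2, 9, -27]
R4 ← R4 − (5/3)·R1: [0, -12, -8, 24]
R3 ← R3 − (3/2)·R2: [0, 0, 0, 0]
R4 ← R4 + (4/3)·R2: [0, 0, 0, 0]
The echelon form has 2 nonzero rows, and every pivot lies in the first 3 columns, so rank(A) = rank([A|b]) = 2.
The system is consistent.
rank = 2 < 3 unknowns, so there are infinitely many solutions.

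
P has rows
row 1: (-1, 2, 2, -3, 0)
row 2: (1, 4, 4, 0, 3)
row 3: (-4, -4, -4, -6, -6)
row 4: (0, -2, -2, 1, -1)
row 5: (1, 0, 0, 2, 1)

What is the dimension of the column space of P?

Row reduce to echelon form.
R2 ← R2 + R1: [0, 6, 6, -3, 3]
R3 ← R3 − (4)·R1: [0, -12, -12, 6, -6]
R5 ← R5 + R1: [0, 2, 2, -1, 1]
R3 ← R3 + (2)·R2: [0, 0, 0, 0, 0]
R4 ← R4 + (1/3)·R2: [0, 0, 0, 0, 0]
R5 ← R5 − (1/3)·R2: [0, 0, 0, 0, 0]
Echelon form has 2 nonzero rows, so rank(P) = 2.
The column space has dimension equal to the rank: 2.

2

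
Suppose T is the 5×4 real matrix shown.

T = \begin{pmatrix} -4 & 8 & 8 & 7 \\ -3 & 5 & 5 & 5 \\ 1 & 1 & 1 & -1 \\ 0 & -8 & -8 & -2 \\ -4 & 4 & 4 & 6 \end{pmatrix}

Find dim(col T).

Row reduce to echelon form.
R2 ← R2 − (3/4)·R1: [0, -1, -1, -1/4]
R3 ← R3 + (1/4)·R1: [0, 3, 3, 3/4]
R5 ← R5 − R1: [0, -4, -4, -1]
R3 ← R3 + (3)·R2: [0, 0, 0, 0]
R4 ← R4 − (8)·R2: [0, 0, 0, 0]
R5 ← R5 − (4)·R2: [0, 0, 0, 0]
Echelon form has 2 nonzero rows, so rank(T) = 2.
The column space has dimension equal to the rank: 2.

2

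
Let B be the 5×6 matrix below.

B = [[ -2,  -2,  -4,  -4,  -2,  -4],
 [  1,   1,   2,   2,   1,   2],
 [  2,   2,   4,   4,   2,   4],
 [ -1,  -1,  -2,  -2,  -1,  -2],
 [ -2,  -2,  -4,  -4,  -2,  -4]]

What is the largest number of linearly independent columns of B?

1

Row reduce to echelon form.
R2 ← R2 + (1/2)·R1: [0, 0, 0, 0, 0, 0]
R3 ← R3 + R1: [0, 0, 0, 0, 0, 0]
R4 ← R4 − (1/2)·R1: [0, 0, 0, 0, 0, 0]
R5 ← R5 − R1: [0, 0, 0, 0, 0, 0]
Echelon form has 1 nonzero row, so rank(B) = 1.
The rank gives the maximum number of linearly independent columns: 1.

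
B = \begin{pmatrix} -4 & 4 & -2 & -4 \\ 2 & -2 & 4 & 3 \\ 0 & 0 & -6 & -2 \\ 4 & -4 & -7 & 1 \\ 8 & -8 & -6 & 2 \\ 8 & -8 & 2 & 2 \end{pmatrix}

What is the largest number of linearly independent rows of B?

3

Row reduce to echelon form.
R2 ← R2 + (1/2)·R1: [0, 0, 3, 1]
R4 ← R4 + R1: [0, 0, -9, -3]
R5 ← R5 + (2)·R1: [0, 0, -10, -6]
R6 ← R6 + (2)·R1: [0, 0, -2, -6]
R3 ← R3 + (2)·R2: [0, 0, 0, 0]
R4 ← R4 + (3)·R2: [0, 0, 0, 0]
R5 ← R5 + (10/3)·R2: [0, 0, 0, -8/3]
R6 ← R6 + (2/3)·R2: [0, 0, 0, -16/3]
Swap R3 ↔ R5
R6 ← R6 − (2)·R3: [0, 0, 0, 0]
Echelon form has 3 nonzero rows, so rank(B) = 3.
The rank gives the maximum number of linearly independent rows: 3.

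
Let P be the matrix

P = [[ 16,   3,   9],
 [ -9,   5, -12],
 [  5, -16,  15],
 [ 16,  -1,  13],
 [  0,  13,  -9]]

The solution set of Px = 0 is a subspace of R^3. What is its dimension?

Row reduce to echelon form.
R2 ← R2 + (9/16)·R1: [0, 107/16, -111/16]
R3 ← R3 − (5/16)·R1: [0, -271/16, 195/16]
R4 ← R4 − R1: [0, -4, 4]
R3 ← R3 + (271/107)·R2: [0, 0, -576/107]
R4 ← R4 + (64/107)·R2: [0, 0, -16/107]
R5 ← R5 − (208/107)·R2: [0, 0, 480/107]
R4 ← R4 − (1/36)·R3: [0, 0, 0]
R5 ← R5 + (5/6)·R3: [0, 0, 0]
3 nonzero rows, so rank(P) = 3.
P has 3 columns; by rank–nullity, nullity = 3 − 3 = 0.

0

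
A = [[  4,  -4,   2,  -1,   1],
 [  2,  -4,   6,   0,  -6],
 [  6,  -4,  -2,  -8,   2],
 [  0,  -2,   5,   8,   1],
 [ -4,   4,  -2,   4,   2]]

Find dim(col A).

3

Row reduce to echelon form.
R2 ← R2 − (1/2)·R1: [0, -2, 5, 1/2, -13/2]
R3 ← R3 − (3/2)·R1: [0, 2, -5, -13/2, 1/2]
R5 ← R5 + R1: [0, 0, 0, 3, 3]
R3 ← R3 + R2: [0, 0, 0, -6, -6]
R4 ← R4 − R2: [0, 0, 0, 15/2, 15/2]
R4 ← R4 + (5/4)·R3: [0, 0, 0, 0, 0]
R5 ← R5 + (1/2)·R3: [0, 0, 0, 0, 0]
Echelon form has 3 nonzero rows, so rank(A) = 3.
The column space has dimension equal to the rank: 3.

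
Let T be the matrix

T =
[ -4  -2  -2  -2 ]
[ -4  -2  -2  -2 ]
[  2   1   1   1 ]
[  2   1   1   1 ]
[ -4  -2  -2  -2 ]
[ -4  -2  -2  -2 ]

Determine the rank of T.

Row reduce to echelon form.
R2 ← R2 − R1: [0, 0, 0, 0]
R3 ← R3 + (1/2)·R1: [0, 0, 0, 0]
R4 ← R4 + (1/2)·R1: [0, 0, 0, 0]
R5 ← R5 − R1: [0, 0, 0, 0]
R6 ← R6 − R1: [0, 0, 0, 0]
Echelon form has 1 nonzero row, so rank(T) = 1.

1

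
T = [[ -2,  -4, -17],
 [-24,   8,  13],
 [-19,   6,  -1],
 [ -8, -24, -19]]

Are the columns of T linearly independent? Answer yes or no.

yes

Row reduce T to echelon form.
R2 ← R2 − (12)·R1: [0, 56, 217]
R3 ← R3 − (19/2)·R1: [0, 44, 321/2]
R4 ← R4 − (4)·R1: [0, -8, 49]
R3 ← R3 − (11/14)·R2: [0, 0, -10]
R4 ← R4 + (1/7)·R2: [0, 0, 80]
R4 ← R4 + (8)·R3: [0, 0, 0]
3 pivots among 3 columns.
Every column is a pivot column, so the columns are linearly independent.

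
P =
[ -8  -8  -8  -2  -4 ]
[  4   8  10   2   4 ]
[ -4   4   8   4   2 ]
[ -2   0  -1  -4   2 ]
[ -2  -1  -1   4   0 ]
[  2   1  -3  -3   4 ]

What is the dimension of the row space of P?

4

Row reduce to echelon form.
R2 ← R2 + (1/2)·R1: [0, 4, 6, 1, 2]
R3 ← R3 − (1/2)·R1: [0, 8, 12, 5, 4]
R4 ← R4 − (1/4)·R1: [0, 2, 1, -7/2, 3]
R5 ← R5 − (1/4)·R1: [0, 1, 1, 9/2, 1]
R6 ← R6 + (1/4)·R1: [0, -1, -5, -7/2, 3]
R3 ← R3 − (2)·R2: [0, 0, 0, 3, 0]
R4 ← R4 − (1/2)·R2: [0, 0, -2, -4, 2]
R5 ← R5 − (1/4)·R2: [0, 0, -1/2, 17/4, 1/2]
R6 ← R6 + (1/4)·R2: [0, 0, -7/2, -13/4, 7/2]
Swap R3 ↔ R4
R5 ← R5 − (1/4)·R3: [0, 0, 0, 21/4, 0]
R6 ← R6 − (7/4)·R3: [0, 0, 0, 15/4, 0]
R5 ← R5 − (7/4)·R4: [0, 0, 0, 0, 0]
R6 ← R6 − (5/4)·R4: [0, 0, 0, 0, 0]
Echelon form has 4 nonzero rows, so rank(P) = 4.
The row space has dimension equal to the rank: 4.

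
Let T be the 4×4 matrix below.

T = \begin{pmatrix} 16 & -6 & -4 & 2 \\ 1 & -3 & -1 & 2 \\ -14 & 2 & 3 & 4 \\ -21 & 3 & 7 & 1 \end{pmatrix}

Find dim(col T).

4

Row reduce to echelon form.
R2 ← R2 − (1/16)·R1: [0, -21/8, -3/4, 15/8]
R3 ← R3 + (7/8)·R1: [0, -13/4, -1/2, 23/4]
R4 ← R4 + (21/16)·R1: [0, -39/8, 7/4, 29/8]
R3 ← R3 − (26/21)·R2: [0, 0, 3/7, 24/7]
R4 ← R4 − (13/7)·R2: [0, 0, 22/7, 1/7]
R4 ← R4 − (22/3)·R3: [0, 0, 0, -25]
Echelon form has 4 nonzero rows, so rank(T) = 4.
The column space has dimension equal to the rank: 4.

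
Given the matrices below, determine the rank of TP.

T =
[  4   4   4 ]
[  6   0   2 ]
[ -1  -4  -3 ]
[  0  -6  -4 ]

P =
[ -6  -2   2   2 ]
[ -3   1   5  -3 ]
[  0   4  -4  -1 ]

2

First compute TP:
[[-36,  12,  12,  -8],
 [-36,  -4,   4,  10],
 [ 18, -14, -10,  13],
 [ 18, -22, -14,  22]]
Now row reduce the product.
R2 ← R2 − R1: [0, -16, -8, 18]
R3 ← R3 + (1/2)·R1: [0, -8, -4, 9]
R4 ← R4 + (1/2)·R1: [0, -16, -8, 18]
R3 ← R3 − (1/2)·R2: [0, 0, 0, 0]
R4 ← R4 − R2: [0, 0, 0, 0]
2 nonzero rows, so rank(TP) = 2.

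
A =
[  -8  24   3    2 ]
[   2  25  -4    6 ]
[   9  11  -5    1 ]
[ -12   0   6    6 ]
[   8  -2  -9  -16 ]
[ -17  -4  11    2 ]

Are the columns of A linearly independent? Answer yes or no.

Row reduce A to echelon form.
R2 ← R2 + (1/4)·R1: [0, 31, -13/4, 13/2]
R3 ← R3 + (9/8)·R1: [0, 38, -13/8, 13/4]
R4 ← R4 − (3/2)·R1: [0, -36, 3/2, 3]
R5 ← R5 + R1: [0, 22, -6, -14]
R6 ← R6 − (17/8)·R1: [0, -55, 37/8, -9/4]
R3 ← R3 − (38/31)·R2: [0, 0, 585/248, -585/124]
R4 ← R4 + (36/31)·R2: [0, 0, -141/62, 327/31]
R5 ← R5 − (22/31)·R2: [0, 0, -229/62, -577/31]
R6 ← R6 + (55/31)·R2: [0, 0, -283/248, 1151/124]
R4 ← R4 + (188/195)·R3: [0, 0, 0, 6]
R5 ← R5 + (916/585)·R3: [0, 0, 0, -26]
R6 ← R6 + (283/585)·R3: [0, 0, 0, 7]
R5 ← R5 + (13/3)·R4: [0, 0, 0, 0]
R6 ← R6 − (7/6)·R4: [0, 0, 0, 0]
4 pivots among 4 columns.
Every column is a pivot column, so the columns are linearly independent.

yes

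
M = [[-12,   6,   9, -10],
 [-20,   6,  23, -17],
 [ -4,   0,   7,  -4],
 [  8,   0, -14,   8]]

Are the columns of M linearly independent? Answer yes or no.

Row reduce M to echelon form.
R2 ← R2 − (5/3)·R1: [0, -4, 8, -1/3]
R3 ← R3 − (1/3)·R1: [0, -2, 4, -2/3]
R4 ← R4 + (2/3)·R1: [0, 4, -8, 4/3]
R3 ← R3 − (1/2)·R2: [0, 0, 0, -1/2]
R4 ← R4 + R2: [0, 0, 0, 1]
R4 ← R4 + (2)·R3: [0, 0, 0, 0]
3 pivots among 4 columns.
Only 3 < 4 pivot columns, so the columns are linearly dependent.

no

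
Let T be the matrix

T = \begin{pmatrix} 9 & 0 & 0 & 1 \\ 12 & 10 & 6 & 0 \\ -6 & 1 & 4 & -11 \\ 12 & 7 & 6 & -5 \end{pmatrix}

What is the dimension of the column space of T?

Row reduce to echelon form.
R2 ← R2 − (4/3)·R1: [0, 10, 6, -4/3]
R3 ← R3 + (2/3)·R1: [0, 1, 4, -31/3]
R4 ← R4 − (4/3)·R1: [0, 7, 6, -19/3]
R3 ← R3 − (1/10)·R2: [0, 0, 17/5, -51/5]
R4 ← R4 − (7/10)·R2: [0, 0, 9/5, -27/5]
R4 ← R4 − (9/17)·R3: [0, 0, 0, 0]
Echelon form has 3 nonzero rows, so rank(T) = 3.
The column space has dimension equal to the rank: 3.

3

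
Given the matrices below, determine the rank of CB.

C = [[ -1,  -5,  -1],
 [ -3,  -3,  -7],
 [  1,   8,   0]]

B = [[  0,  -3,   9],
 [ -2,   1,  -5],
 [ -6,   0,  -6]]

First compute CB:
[[ 16,  -2,  22],
 [ 48,   6,  30],
 [-16,   5, -31]]
Now row reduce the product.
R2 ← R2 − (3)·R1: [0, 12, -36]
R3 ← R3 + R1: [0, 3, -9]
R3 ← R3 − (1/4)·R2: [0, 0, 0]
2 nonzero rows, so rank(CB) = 2.

2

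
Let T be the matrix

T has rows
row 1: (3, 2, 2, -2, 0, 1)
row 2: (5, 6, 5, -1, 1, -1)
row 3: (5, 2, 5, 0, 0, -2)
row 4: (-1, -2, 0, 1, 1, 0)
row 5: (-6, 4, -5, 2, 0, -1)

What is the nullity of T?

Row reduce to echelon form.
R2 ← R2 − (5/3)·R1: [0, 8/3, 5/3, 7/3, 1, -8/3]
R3 ← R3 − (5/3)·R1: [0, -4/3, 5/3, 10/3, 0, -11/3]
R4 ← R4 + (1/3)·R1: [0, -4/3, 2/3, 1/3, 1, 1/3]
R5 ← R5 + (2)·R1: [0, 8, -1, -2, 0, 1]
R3 ← R3 + (1/2)·R2: [0, 0, 5/2, 9/2, 1/2, -5]
R4 ← R4 + (1/2)·R2: [0, 0, 3/2, 3/2, 3/2, -1]
R5 ← R5 − (3)·R2: [0, 0, -6, -9, -3, 9]
R4 ← R4 − (3/5)·R3: [0, 0, 0, -6/5, 6/5, 2]
R5 ← R5 + (12/5)·R3: [0, 0, 0, 9/5, -9/5, -3]
R5 ← R5 + (3/2)·R4: [0, 0, 0, 0, 0, 0]
4 nonzero rows, so rank(T) = 4.
T has 6 columns; by rank–nullity, nullity = 6 − 4 = 2.

2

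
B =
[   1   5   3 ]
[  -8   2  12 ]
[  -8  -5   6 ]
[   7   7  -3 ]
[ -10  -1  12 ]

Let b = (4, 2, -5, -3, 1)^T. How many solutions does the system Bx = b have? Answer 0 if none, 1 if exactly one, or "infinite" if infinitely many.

Row reduce the augmented matrix [B | b].
R2 ← R2 + (8)·R1: [0, 42, 36, 34]
R3 ← R3 + (8)·R1: [0, 35, 30, 27]
R4 ← R4 − (7)·R1: [0, -28, -24, -31]
R5 ← R5 + (10)·R1: [0, 49, 42, 41]
R3 ← R3 − (5/6)·R2: [0, 0, 0, -4/3]
R4 ← R4 + (2/3)·R2: [0, 0, 0, -25/3]
R5 ← R5 − (7/6)·R2: [0, 0, 0, 4/3]
R4 ← R4 − (25/4)·R3: [0, 0, 0, 0]
R5 ← R5 + R3: [0, 0, 0, 0]
The echelon form has 3 nonzero rows; the last pivot sits in the augmented column, so rank(B) = 2 but rank([B|b]) = 3.
Since the ranks differ, the system is inconsistent.
It has no solutions.

0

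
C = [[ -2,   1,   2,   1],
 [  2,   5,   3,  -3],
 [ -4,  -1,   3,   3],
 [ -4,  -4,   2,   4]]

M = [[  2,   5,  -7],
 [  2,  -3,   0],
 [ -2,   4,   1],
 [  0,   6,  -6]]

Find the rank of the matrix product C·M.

3

First compute CM:
[[ -6,   1,  10],
 [  8, -11,   7],
 [-16,  13,  13],
 [-20,  24,   6]]
Now row reduce the product.
R2 ← R2 + (4/3)·R1: [0, -29/3, 61/3]
R3 ← R3 − (8/3)·R1: [0, 31/3, -41/3]
R4 ← R4 − (10/3)·R1: [0, 62/3, -82/3]
R3 ← R3 + (31/29)·R2: [0, 0, 234/29]
R4 ← R4 + (62/29)·R2: [0, 0, 468/29]
R4 ← R4 − (2)·R3: [0, 0, 0]
3 nonzero rows, so rank(CM) = 3.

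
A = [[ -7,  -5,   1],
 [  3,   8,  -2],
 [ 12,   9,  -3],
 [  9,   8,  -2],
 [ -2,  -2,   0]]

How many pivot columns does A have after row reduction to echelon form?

3

Row reduce to echelon form.
R2 ← R2 + (3/7)·R1: [0, 41/7, -11/7]
R3 ← R3 + (12/7)·R1: [0, 3/7, -9/7]
R4 ← R4 + (9/7)·R1: [0, 11/7, -5/7]
R5 ← R5 − (2/7)·R1: [0, -4/7, -2/7]
R3 ← R3 − (3/41)·R2: [0, 0, -48/41]
R4 ← R4 − (11/41)·R2: [0, 0, -12/41]
R5 ← R5 + (4/41)·R2: [0, 0, -18/41]
R4 ← R4 − (1/4)·R3: [0, 0, 0]
R5 ← R5 − (3/8)·R3: [0, 0, 0]
Echelon form has 3 nonzero rows, so rank(A) = 3.
Each nonzero row contributes one pivot column: 3 pivot columns.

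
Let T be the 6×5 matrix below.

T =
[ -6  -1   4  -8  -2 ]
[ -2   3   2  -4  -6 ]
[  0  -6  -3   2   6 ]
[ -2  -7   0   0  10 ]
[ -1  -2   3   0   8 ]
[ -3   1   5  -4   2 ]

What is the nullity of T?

Row reduce to echelon form.
R2 ← R2 − (1/3)·R1: [0, 10/3, 2/3, -4/3, -16/3]
R4 ← R4 − (1/3)·R1: [0, -20/3, -4/3, 8/3, 32/3]
R5 ← R5 − (1/6)·R1: [0, -11/6, 7/3, 4/3, 25/3]
R6 ← R6 − (1/2)·R1: [0, 3/2, 3, 0, 3]
R3 ← R3 + (9/5)·R2: [0, 0, -9/5, -2/5, -18/5]
R4 ← R4 + (2)·R2: [0, 0, 0, 0, 0]
R5 ← R5 + (11/20)·R2: [0, 0, 27/10, 3/5, 27/5]
R6 ← R6 − (9/20)·R2: [0, 0, 27/10, 3/5, 27/5]
R5 ← R5 + (3/2)·R3: [0, 0, 0, 0, 0]
R6 ← R6 + (3/2)·R3: [0, 0, 0, 0, 0]
3 nonzero rows, so rank(T) = 3.
T has 5 columns; by rank–nullity, nullity = 5 − 3 = 2.

2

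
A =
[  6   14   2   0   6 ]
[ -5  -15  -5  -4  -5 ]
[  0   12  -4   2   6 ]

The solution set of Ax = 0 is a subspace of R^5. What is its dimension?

2

Row reduce to echelon form.
R2 ← R2 + (5/6)·R1: [0, -10/3, -10/3, -4, 0]
R3 ← R3 + (18/5)·R2: [0, 0, -16, -62/5, 6]
3 nonzero rows, so rank(A) = 3.
A has 5 columns; by rank–nullity, nullity = 5 − 3 = 2.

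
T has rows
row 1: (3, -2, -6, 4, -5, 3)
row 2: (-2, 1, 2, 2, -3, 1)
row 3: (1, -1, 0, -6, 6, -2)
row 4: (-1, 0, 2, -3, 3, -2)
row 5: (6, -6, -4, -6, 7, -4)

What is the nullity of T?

1

Row reduce to echelon form.
R2 ← R2 + (2/3)·R1: [0, -1/3, -2, 14/3, -19/3, 3]
R3 ← R3 − (1/3)·R1: [0, -1/3, 2, -22/3, 23/3, -3]
R4 ← R4 + (1/3)·R1: [0, -2/3, 0, -5/3, 4/3, -1]
R5 ← R5 − (2)·R1: [0, -2, 8, -14, 17, -10]
R3 ← R3 − R2: [0, 0, 4, -12, 14, -6]
R4 ← R4 − (2)·R2: [0, 0, 4, -11, 14, -7]
R5 ← R5 − (6)·R2: [0, 0, 20, -42, 55, -28]
R4 ← R4 − R3: [0, 0, 0, 1, 0, -1]
R5 ← R5 − (5)·R3: [0, 0, 0, 18, -15, 2]
R5 ← R5 − (18)·R4: [0, 0, 0, 0, -15, 20]
5 nonzero rows, so rank(T) = 5.
T has 6 columns; by rank–nullity, nullity = 6 − 5 = 1.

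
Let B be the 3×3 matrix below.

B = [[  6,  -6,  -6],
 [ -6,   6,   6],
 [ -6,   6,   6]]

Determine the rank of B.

Row reduce to echelon form.
R2 ← R2 + R1: [0, 0, 0]
R3 ← R3 + R1: [0, 0, 0]
Echelon form has 1 nonzero row, so rank(B) = 1.

1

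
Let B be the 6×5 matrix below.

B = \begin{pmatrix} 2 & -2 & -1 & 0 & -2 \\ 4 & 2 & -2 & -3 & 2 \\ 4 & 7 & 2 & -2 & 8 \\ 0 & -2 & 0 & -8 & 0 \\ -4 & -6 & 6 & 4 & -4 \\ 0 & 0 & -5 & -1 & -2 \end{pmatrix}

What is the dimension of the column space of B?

Row reduce to echelon form.
R2 ← R2 − (2)·R1: [0, 6, 0, -3, 6]
R3 ← R3 − (2)·R1: [0, 11, 4, -2, 12]
R5 ← R5 + (2)·R1: [0, -10, 4, 4, -8]
R3 ← R3 − (11/6)·R2: [0, 0, 4, 7/2, 1]
R4 ← R4 + (1/3)·R2: [0, 0, 0, -9, 2]
R5 ← R5 + (5/3)·R2: [0, 0, 4, -1, 2]
R5 ← R5 − R3: [0, 0, 0, -9/2, 1]
R6 ← R6 + (5/4)·R3: [0, 0, 0, 27/8, -3/4]
R5 ← R5 − (1/2)·R4: [0, 0, 0, 0, 0]
R6 ← R6 + (3/8)·R4: [0, 0, 0, 0, 0]
Echelon form has 4 nonzero rows, so rank(B) = 4.
The column space has dimension equal to the rank: 4.

4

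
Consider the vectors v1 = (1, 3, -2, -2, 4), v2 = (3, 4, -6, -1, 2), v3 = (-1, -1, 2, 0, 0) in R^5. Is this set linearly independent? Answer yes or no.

Form the matrix with these vectors as rows and row reduce.
R2 ← R2 − (3)·R1: [0, -5, 0, 5, -10]
R3 ← R3 + R1: [0, 2, 0, -2, 4]
R3 ← R3 + (2/5)·R2: [0, 0, 0, 0, 0]
2 nonzero rows, so the 3 vectors span a space of dimension 2.
Since 2 < 3, the vectors are linearly dependent.

no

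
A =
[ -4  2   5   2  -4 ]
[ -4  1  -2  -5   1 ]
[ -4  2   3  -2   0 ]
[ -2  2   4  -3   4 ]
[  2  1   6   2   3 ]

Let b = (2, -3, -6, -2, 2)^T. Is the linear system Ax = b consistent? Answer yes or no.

no

Row reduce the augmented matrix [A | b].
R2 ← R2 − R1: [0, -1, -7, -7, 5, -5]
R3 ← R3 − R1: [0, 0, -2, -4, 4, -8]
R4 ← R4 − (1/2)·R1: [0, 1, 3/2, -4, 6, -3]
R5 ← R5 + (1/2)·R1: [0, 2, 17/2, 3, 1, 3]
R4 ← R4 + R2: [0, 0, -11/2, -11, 11, -8]
R5 ← R5 + (2)·R2: [0, 0, -11/2, -11, 11, -7]
R4 ← R4 − (11/4)·R3: [0, 0, 0, 0, 0, 14]
R5 ← R5 − (11/4)·R3: [0, 0, 0, 0, 0, 15]
R5 ← R5 − (15/14)·R4: [0, 0, 0, 0, 0, 0]
The echelon form has 4 nonzero rows; the last pivot sits in the augmented column, so rank(A) = 3 but rank([A|b]) = 4.
Since the ranks differ, the system is inconsistent.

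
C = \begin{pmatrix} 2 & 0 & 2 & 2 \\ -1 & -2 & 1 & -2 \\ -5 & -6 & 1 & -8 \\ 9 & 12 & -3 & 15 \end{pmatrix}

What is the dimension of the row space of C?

Row reduce to echelon form.
R2 ← R2 + (1/2)·R1: [0, -2, 2, -1]
R3 ← R3 + (5/2)·R1: [0, -6, 6, -3]
R4 ← R4 − (9/2)·R1: [0, 12, -12, 6]
R3 ← R3 − (3)·R2: [0, 0, 0, 0]
R4 ← R4 + (6)·R2: [0, 0, 0, 0]
Echelon form has 2 nonzero rows, so rank(C) = 2.
The row space has dimension equal to the rank: 2.

2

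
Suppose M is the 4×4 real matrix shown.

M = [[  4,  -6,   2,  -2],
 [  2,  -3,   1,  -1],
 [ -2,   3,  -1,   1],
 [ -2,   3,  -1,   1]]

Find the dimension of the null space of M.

Row reduce to echelon form.
R2 ← R2 − (1/2)·R1: [0, 0, 0, 0]
R3 ← R3 + (1/2)·R1: [0, 0, 0, 0]
R4 ← R4 + (1/2)·R1: [0, 0, 0, 0]
1 nonzero row, so rank(M) = 1.
M has 4 columns; by rank–nullity, nullity = 4 − 1 = 3.

3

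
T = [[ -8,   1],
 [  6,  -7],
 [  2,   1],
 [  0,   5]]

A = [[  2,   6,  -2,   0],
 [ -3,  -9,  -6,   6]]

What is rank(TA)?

First compute TA:
[[-19, -57,  10,   6],
 [ 33,  99,  30, -42],
 [  1,   3, -10,   6],
 [-15, -45, -30,  30]]
Now row reduce the product.
R2 ← R2 + (33/19)·R1: [0, 0, 900/19, -600/19]
R3 ← R3 + (1/19)·R1: [0, 0, -180/19, 120/19]
R4 ← R4 − (15/19)·R1: [0, 0, -720/19, 480/19]
R3 ← R3 + (1/5)·R2: [0, 0, 0, 0]
R4 ← R4 + (4/5)·R2: [0, 0, 0, 0]
2 nonzero rows, so rank(TA) = 2.

2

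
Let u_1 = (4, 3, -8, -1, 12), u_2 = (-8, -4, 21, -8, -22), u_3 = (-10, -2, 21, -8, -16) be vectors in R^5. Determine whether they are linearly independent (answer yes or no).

yes

Form the matrix with these vectors as rows and row reduce.
R2 ← R2 + (2)·R1: [0, 2, 5, -10, 2]
R3 ← R3 + (5/2)·R1: [0, 11/2, 1, -21/2, 14]
R3 ← R3 − (11/4)·R2: [0, 0, -51/4, 17, 17/2]
3 nonzero rows, so the 3 vectors span a space of dimension 3.
Since 3 = 3, the vectors are linearly independent.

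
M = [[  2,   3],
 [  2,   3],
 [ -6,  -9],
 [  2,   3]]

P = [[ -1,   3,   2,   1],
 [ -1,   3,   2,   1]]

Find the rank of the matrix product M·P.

First compute MP:
[[ -5,  15,  10,   5],
 [ -5,  15,  10,   5],
 [ 15, -45, -30, -15],
 [ -5,  15,  10,   5]]
Now row reduce the product.
R2 ← R2 − R1: [0, 0, 0, 0]
R3 ← R3 + (3)·R1: [0, 0, 0, 0]
R4 ← R4 − R1: [0, 0, 0, 0]
1 nonzero row, so rank(MP) = 1.

1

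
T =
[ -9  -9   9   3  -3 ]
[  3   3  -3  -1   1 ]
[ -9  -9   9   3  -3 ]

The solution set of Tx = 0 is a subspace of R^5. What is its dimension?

Row reduce to echelon form.
R2 ← R2 + (1/3)·R1: [0, 0, 0, 0, 0]
R3 ← R3 − R1: [0, 0, 0, 0, 0]
1 nonzero row, so rank(T) = 1.
T has 5 columns; by rank–nullity, nullity = 5 − 1 = 4.

4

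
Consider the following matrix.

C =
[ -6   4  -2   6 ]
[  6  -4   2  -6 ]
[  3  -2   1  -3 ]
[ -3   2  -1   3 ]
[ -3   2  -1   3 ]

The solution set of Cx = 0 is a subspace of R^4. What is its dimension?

3

Row reduce to echelon form.
R2 ← R2 + R1: [0, 0, 0, 0]
R3 ← R3 + (1/2)·R1: [0, 0, 0, 0]
R4 ← R4 − (1/2)·R1: [0, 0, 0, 0]
R5 ← R5 − (1/2)·R1: [0, 0, 0, 0]
1 nonzero row, so rank(C) = 1.
C has 4 columns; by rank–nullity, nullity = 4 − 1 = 3.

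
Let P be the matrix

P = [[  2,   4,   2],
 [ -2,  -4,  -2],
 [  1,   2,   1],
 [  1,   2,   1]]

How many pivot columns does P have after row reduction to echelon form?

1

Row reduce to echelon form.
R2 ← R2 + R1: [0, 0, 0]
R3 ← R3 − (1/2)·R1: [0, 0, 0]
R4 ← R4 − (1/2)·R1: [0, 0, 0]
Echelon form has 1 nonzero row, so rank(P) = 1.
Each nonzero row contributes one pivot column: 1 pivot columns.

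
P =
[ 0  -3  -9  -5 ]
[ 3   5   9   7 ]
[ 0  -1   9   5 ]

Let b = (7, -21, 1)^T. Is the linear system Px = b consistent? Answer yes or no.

yes

Row reduce the augmented matrix [P | b].
Swap R1 ↔ R2
R3 ← R3 − (1/3)·R2: [0, 0, 12, 20/3, -4/3]
The echelon form has 3 nonzero rows, and every pivot lies in the first 4 columns, so rank(P) = rank([P|b]) = 3.
The system is consistent.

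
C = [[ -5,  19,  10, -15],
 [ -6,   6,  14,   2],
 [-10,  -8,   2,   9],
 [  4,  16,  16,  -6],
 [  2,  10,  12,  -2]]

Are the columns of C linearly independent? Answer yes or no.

Row reduce C to echelon form.
R2 ← R2 − (6/5)·R1: [0, -84/5, 2, 20]
R3 ← R3 − (2)·R1: [0, -46, -18, 39]
R4 ← R4 + (4/5)·R1: [0, 156/5, 24, -18]
R5 ← R5 + (2/5)·R1: [0, 88/5, 16, -8]
R3 ← R3 − (115/42)·R2: [0, 0, -493/21, -331/21]
R4 ← R4 + (13/7)·R2: [0, 0, 194/7, 134/7]
R5 ← R5 + (22/21)·R2: [0, 0, 380/21, 272/21]
R4 ← R4 + (582/493)·R3: [0, 0, 0, 264/493]
R5 ← R5 + (380/493)·R3: [0, 0, 0, 396/493]
R5 ← R5 − (3/2)·R4: [0, 0, 0, 0]
4 pivots among 4 columns.
Every column is a pivot column, so the columns are linearly independent.

yes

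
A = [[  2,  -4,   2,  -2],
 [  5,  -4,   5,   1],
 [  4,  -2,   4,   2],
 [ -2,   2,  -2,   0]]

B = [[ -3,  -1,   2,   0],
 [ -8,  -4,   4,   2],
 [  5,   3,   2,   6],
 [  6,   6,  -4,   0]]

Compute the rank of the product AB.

2

First compute AB:
[[ 24,   8,   0,   4],
 [ 48,  32,   0,  22],
 [ 36,  28,   0,  20],
 [-20, -12,   0,  -8]]
Now row reduce the product.
R2 ← R2 − (2)·R1: [0, 16, 0, 14]
R3 ← R3 − (3/2)·R1: [0, 16, 0, 14]
R4 ← R4 + (5/6)·R1: [0, -16/3, 0, -14/3]
R3 ← R3 − R2: [0, 0, 0, 0]
R4 ← R4 + (1/3)·R2: [0, 0, 0, 0]
2 nonzero rows, so rank(AB) = 2.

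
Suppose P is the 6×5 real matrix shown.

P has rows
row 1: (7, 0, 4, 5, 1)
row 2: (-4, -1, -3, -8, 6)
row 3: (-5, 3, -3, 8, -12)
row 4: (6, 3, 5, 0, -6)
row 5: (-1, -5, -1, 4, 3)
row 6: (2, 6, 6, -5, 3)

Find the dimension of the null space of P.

0

Row reduce to echelon form.
R2 ← R2 + (4/7)·R1: [0, -1, -5/7, -36/7, 46/7]
R3 ← R3 + (5/7)·R1: [0, 3, -1/7, 81/7, -79/7]
R4 ← R4 − (6/7)·R1: [0, 3, 11/7, -30/7, -48/7]
R5 ← R5 + (1/7)·R1: [0, -5, -3/7, 33/7, 22/7]
R6 ← R6 − (2/7)·R1: [0, 6, 34/7, -45/7, 19/7]
R3 ← R3 + (3)·R2: [0, 0, -16/7, -27/7, 59/7]
R4 ← R4 + (3)·R2: [0, 0, -4/7, -138/7, 90/7]
R5 ← R5 − (5)·R2: [0, 0, 22/7, 213/7, -208/7]
R6 ← R6 + (6)·R2: [0, 0, 4/7, -261/7, 295/7]
R4 ← R4 − (1/4)·R3: [0, 0, 0, -75/4, 43/4]
R5 ← R5 + (11/8)·R3: [0, 0, 0, 201/8, -145/8]
R6 ← R6 + (1/4)·R3: [0, 0, 0, -153/4, 177/4]
R5 ← R5 + (67/50)·R4: [0, 0, 0, 0, -93/25]
R6 ← R6 − (51/25)·R4: [0, 0, 0, 0, 558/25]
R6 ← R6 + (6)·R5: [0, 0, 0, 0, 0]
5 nonzero rows, so rank(P) = 5.
P has 5 columns; by rank–nullity, nullity = 5 − 5 = 0.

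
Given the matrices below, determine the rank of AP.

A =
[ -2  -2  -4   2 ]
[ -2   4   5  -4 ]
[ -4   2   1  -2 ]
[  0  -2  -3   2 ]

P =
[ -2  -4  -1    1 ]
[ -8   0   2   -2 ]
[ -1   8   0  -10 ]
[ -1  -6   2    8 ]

2

First compute AP:
[[ 22, -36,   2,  58],
 [-29,  72,   2, -92],
 [ -7,  36,   4, -34],
 [ 17, -36,   0,  50]]
Now row reduce the product.
R2 ← R2 + (29/22)·R1: [0, 270/11, 51/11, -171/11]
R3 ← R3 + (7/22)·R1: [0, 270/11, 51/11, -171/11]
R4 ← R4 − (17/22)·R1: [0, -90/11, -17/11, 57/11]
R3 ← R3 − R2: [0, 0, 0, 0]
R4 ← R4 + (1/3)·R2: [0, 0, 0, 0]
2 nonzero rows, so rank(AP) = 2.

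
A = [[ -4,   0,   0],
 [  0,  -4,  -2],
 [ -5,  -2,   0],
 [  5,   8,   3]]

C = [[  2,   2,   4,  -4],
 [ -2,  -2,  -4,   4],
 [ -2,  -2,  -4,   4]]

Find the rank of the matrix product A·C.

First compute AC:
[[ -8,  -8, -16,  16],
 [ 12,  12,  24, -24],
 [ -6,  -6, -12,  12],
 [-12, -12, -24,  24]]
Now row reduce the product.
R2 ← R2 + (3/2)·R1: [0, 0, 0, 0]
R3 ← R3 − (3/4)·R1: [0, 0, 0, 0]
R4 ← R4 − (3/2)·R1: [0, 0, 0, 0]
1 nonzero row, so rank(AC) = 1.

1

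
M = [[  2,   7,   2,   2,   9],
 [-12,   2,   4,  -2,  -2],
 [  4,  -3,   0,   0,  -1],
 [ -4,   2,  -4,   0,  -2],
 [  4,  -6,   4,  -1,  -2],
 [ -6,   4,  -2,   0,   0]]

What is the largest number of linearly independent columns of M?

3

Row reduce to echelon form.
R2 ← R2 + (6)·R1: [0, 44, 16, 10, 52]
R3 ← R3 − (2)·R1: [0, -17, -4, -4, -19]
R4 ← R4 + (2)·R1: [0, 16, 0, 4, 16]
R5 ← R5 − (2)·R1: [0, -20, 0, -5, -20]
R6 ← R6 + (3)·R1: [0, 25, 4, 6, 27]
R3 ← R3 + (17/44)·R2: [0, 0, 24/11, -3/22, 12/11]
R4 ← R4 − (4/11)·R2: [0, 0, -64/11, 4/11, -32/11]
R5 ← R5 + (5/11)·R2: [0, 0, 80/11, -5/11, 40/11]
R6 ← R6 − (25/44)·R2: [0, 0, -56/11, 7/22, -28/11]
R4 ← R4 + (8/3)·R3: [0, 0, 0, 0, 0]
R5 ← R5 − (10/3)·R3: [0, 0, 0, 0, 0]
R6 ← R6 + (7/3)·R3: [0, 0, 0, 0, 0]
Echelon form has 3 nonzero rows, so rank(M) = 3.
The rank gives the maximum number of linearly independent columns: 3.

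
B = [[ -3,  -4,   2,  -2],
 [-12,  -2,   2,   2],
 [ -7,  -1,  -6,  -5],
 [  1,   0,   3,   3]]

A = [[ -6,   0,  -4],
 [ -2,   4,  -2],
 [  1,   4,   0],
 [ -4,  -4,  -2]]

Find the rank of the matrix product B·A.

First compute BA:
[[ 36,   0,  24],
 [ 70,  -8,  48],
 [ 58,  -8,  40],
 [-15,   0, -10]]
Now row reduce the product.
R2 ← R2 − (35/18)·R1: [0, -8, 4/3]
R3 ← R3 − (29/18)·R1: [0, -8, 4/3]
R4 ← R4 + (5/12)·R1: [0, 0, 0]
R3 ← R3 − R2: [0, 0, 0]
2 nonzero rows, so rank(BA) = 2.

2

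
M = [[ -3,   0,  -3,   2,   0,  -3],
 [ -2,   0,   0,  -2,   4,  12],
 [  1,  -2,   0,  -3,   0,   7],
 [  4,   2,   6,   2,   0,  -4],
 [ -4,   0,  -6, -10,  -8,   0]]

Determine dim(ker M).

Row reduce to echelon form.
R2 ← R2 − (2/3)·R1: [0, 0, 2, -10/3, 4, 14]
R3 ← R3 + (1/3)·R1: [0, -2, -1, -7/3, 0, 6]
R4 ← R4 + (4/3)·R1: [0, 2, 2, 14/3, 0, -8]
R5 ← R5 − (4/3)·R1: [0, 0, -2, -38/3, -8, 4]
Swap R2 ↔ R3
R4 ← R4 + R2: [0, 0, 1, 7/3, 0, -2]
R4 ← R4 − (1/2)·R3: [0, 0, 0, 4, -2, -9]
R5 ← R5 + R3: [0, 0, 0, -16, -4, 18]
R5 ← R5 + (4)·R4: [0, 0, 0, 0, -12, -18]
5 nonzero rows, so rank(M) = 5.
M has 6 columns; by rank–nullity, nullity = 6 − 5 = 1.

1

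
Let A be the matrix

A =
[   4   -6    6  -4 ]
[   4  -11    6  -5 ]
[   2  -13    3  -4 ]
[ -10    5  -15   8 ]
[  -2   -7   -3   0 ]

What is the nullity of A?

2

Row reduce to echelon form.
R2 ← R2 − R1: [0, -5, 0, -1]
R3 ← R3 − (1/2)·R1: [0, -10, 0, -2]
R4 ← R4 + (5/2)·R1: [0, -10, 0, -2]
R5 ← R5 + (1/2)·R1: [0, -10, 0, -2]
R3 ← R3 − (2)·R2: [0, 0, 0, 0]
R4 ← R4 − (2)·R2: [0, 0, 0, 0]
R5 ← R5 − (2)·R2: [0, 0, 0, 0]
2 nonzero rows, so rank(A) = 2.
A has 4 columns; by rank–nullity, nullity = 4 − 2 = 2.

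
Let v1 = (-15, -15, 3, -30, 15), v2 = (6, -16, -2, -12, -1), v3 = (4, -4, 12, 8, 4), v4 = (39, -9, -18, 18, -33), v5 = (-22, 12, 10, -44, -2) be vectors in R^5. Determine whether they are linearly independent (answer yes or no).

no

Form the matrix with these vectors as rows and row reduce.
R2 ← R2 + (2/5)·R1: [0, -22, -4/5, -24, 5]
R3 ← R3 + (4/15)·R1: [0, -8, 64/5, 0, 8]
R4 ← R4 + (13/5)·R1: [0, -48, -51/5, -60, 6]
R5 ← R5 − (22/15)·R1: [0, 34, 28/5, 0, -24]
R3 ← R3 − (4/11)·R2: [0, 0, 144/11, 96/11, 68/11]
R4 ← R4 − (24/11)·R2: [0, 0, -93/11, -84/11, -54/11]
R5 ← R5 + (17/11)·R2: [0, 0, 48/11, -408/11, -179/11]
R4 ← R4 + (31/48)·R3: [0, 0, 0, -2, -11/12]
R5 ← R5 − (1/3)·R3: [0, 0, 0, -40, -55/3]
R5 ← R5 − (20)·R4: [0, 0, 0, 0, 0]
4 nonzero rows, so the 5 vectors span a space of dimension 4.
Since 4 < 5, the vectors are linearly dependent.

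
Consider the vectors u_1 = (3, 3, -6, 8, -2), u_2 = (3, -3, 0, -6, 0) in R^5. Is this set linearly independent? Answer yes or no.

Form the matrix with these vectors as rows and row reduce.
R2 ← R2 − R1: [0, -6, 6, -14, 2]
2 nonzero rows, so the 2 vectors span a space of dimension 2.
Since 2 = 2, the vectors are linearly independent.

yes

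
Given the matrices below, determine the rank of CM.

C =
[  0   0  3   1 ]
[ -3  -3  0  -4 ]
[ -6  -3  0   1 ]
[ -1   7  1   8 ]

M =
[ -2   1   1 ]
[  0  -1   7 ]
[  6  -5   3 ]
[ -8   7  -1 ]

First compute CM:
[[ 10,  -8,   8],
 [ 38, -28, -20],
 [  4,   4, -28],
 [-56,  43,  43]]
Now row reduce the product.
R2 ← R2 − (19/5)·R1: [0, 12/5, -252/5]
R3 ← R3 − (2/5)·R1: [0, 36/5, -156/5]
R4 ← R4 + (28/5)·R1: [0, -9/5, 439/5]
R3 ← R3 − (3)·R2: [0, 0, 120]
R4 ← R4 + (3/4)·R2: [0, 0, 50]
R4 ← R4 − (5/12)·R3: [0, 0, 0]
3 nonzero rows, so rank(CM) = 3.

3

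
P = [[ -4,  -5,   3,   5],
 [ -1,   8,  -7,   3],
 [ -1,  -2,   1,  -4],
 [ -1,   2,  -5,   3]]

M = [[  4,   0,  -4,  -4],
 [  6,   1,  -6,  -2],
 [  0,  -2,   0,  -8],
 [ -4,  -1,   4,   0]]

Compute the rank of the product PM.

2

First compute PM:
[[-66, -16,  66,   2],
 [ 32,  19, -32,  44],
 [  0,   0,   0,   0],
 [ -4,   9,   4,  40]]
Now row reduce the product.
R2 ← R2 + (16/33)·R1: [0, 371/33, 0, 1484/33]
R4 ← R4 − (2/33)·R1: [0, 329/33, 0, 1316/33]
R4 ← R4 − (47/53)·R2: [0, 0, 0, 0]
2 nonzero rows, so rank(PM) = 2.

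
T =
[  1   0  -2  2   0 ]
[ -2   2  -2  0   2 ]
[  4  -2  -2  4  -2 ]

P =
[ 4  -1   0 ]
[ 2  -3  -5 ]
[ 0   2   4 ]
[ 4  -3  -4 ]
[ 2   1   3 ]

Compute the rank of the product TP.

First compute TP:
[[ 12, -11, -16],
 [  0,  -6, -12],
 [ 24, -16, -20]]
Now row reduce the product.
R3 ← R3 − (2)·R1: [0, 6, 12]
R3 ← R3 + R2: [0, 0, 0]
2 nonzero rows, so rank(TP) = 2.

2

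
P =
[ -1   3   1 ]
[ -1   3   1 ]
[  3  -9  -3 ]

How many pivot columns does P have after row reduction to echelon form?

1

Row reduce to echelon form.
R2 ← R2 − R1: [0, 0, 0]
R3 ← R3 + (3)·R1: [0, 0, 0]
Echelon form has 1 nonzero row, so rank(P) = 1.
Each nonzero row contributes one pivot column: 1 pivot columns.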